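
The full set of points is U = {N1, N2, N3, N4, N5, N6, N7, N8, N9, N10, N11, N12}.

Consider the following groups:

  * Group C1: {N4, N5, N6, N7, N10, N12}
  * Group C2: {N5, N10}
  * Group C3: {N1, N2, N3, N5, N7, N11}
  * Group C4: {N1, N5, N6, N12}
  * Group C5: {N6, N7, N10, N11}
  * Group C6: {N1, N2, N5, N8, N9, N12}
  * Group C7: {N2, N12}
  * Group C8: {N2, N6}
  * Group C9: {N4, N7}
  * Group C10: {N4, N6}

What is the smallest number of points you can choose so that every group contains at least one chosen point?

The 4 points {N2, N4, N5, N6} hit every group.
No choice of 3 points meets every group, so 4 is the minimum.

4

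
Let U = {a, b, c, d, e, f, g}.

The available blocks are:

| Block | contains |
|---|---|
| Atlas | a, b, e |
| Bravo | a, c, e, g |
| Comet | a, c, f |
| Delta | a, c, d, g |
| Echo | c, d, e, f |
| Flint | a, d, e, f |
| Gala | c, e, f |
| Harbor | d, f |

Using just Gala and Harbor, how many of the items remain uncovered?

3

Union of Gala, Harbor = {c, d, e, f}.
Not covered: a, b, g — 3 items.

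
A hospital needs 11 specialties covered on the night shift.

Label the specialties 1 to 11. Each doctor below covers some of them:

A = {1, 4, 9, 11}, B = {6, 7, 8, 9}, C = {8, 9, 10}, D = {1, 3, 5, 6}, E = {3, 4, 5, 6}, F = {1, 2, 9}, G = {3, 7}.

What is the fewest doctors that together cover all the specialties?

Take {A, C, E, F, G}. Their union is {1, 2, 3, 4, 5, 6, 7, 8, 9, 10, 11}, which is all 11 specialties.
No 4 of the 7 doctors cover everything (all 35 combinations miss at least one specialty), so 5 is optimal.

5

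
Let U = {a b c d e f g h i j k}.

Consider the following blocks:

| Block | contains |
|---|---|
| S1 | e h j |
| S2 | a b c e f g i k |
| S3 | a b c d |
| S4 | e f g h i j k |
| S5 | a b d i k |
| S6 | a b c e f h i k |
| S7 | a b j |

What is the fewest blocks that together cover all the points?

Take {S3, S4}. Their union is {a, b, c, d, e, f, g, h, i, j, k}, which is all 11 points.
No single block has all 11 points (the largest, S2, has 8), so 2 is optimal.

2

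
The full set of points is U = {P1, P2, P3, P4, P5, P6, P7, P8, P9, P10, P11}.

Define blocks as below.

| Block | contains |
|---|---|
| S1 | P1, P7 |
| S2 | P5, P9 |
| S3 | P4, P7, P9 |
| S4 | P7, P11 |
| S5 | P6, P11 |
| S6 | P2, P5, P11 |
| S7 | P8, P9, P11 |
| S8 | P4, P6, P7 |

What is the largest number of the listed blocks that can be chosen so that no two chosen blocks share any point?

S1, S2, S5 are pairwise disjoint (S1={P1,P7}; S2={P5,P9}; S5={P6,P11}).
Every remaining block overlaps one of these, and no 4 of the listed blocks are pairwise disjoint, so 3 is the maximum.

3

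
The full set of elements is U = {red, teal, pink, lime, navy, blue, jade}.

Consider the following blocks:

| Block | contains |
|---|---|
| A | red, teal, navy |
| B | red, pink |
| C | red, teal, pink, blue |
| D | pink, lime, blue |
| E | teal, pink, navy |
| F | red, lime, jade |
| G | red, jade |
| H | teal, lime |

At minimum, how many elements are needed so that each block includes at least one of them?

3

Take T = {red, pink, lime}. Each listed block contains at least one of these, so T is a hitting set of size 3.
No choice of 2 elements meets every block, so 3 is the minimum.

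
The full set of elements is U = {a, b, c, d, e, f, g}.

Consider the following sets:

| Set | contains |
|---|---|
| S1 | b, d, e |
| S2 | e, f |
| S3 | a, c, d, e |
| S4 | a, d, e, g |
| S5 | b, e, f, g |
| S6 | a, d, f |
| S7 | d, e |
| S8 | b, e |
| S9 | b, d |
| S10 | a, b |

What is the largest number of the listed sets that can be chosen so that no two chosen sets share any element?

2

S6, S8 are pairwise disjoint (S6={a,d,f}; S8={b,e}).
Every remaining set overlaps one of these, and no 3 of the listed sets are pairwise disjoint, so 2 is the maximum.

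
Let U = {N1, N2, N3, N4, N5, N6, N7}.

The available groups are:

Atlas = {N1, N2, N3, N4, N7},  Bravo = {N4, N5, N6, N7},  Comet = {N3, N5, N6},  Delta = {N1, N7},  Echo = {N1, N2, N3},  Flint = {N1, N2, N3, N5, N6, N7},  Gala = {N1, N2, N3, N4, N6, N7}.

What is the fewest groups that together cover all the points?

2

Comet and Gala cover everything between them: the union {N1, N2, N3, N4, N5, N6, N7} is all of U.
No single group has all 7 points (the largest, Flint, has 6), so 2 is optimal.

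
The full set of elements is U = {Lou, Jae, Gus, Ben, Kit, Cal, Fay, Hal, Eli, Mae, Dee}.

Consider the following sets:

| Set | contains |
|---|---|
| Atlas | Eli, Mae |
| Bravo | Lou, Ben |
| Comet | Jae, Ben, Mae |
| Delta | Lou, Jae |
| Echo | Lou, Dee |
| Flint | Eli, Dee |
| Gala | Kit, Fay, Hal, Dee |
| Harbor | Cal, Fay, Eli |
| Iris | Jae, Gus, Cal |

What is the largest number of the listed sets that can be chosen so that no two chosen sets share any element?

4

Atlas, Bravo, Gala, Iris are pairwise disjoint (Atlas={Eli,Mae}; Bravo={Lou,Ben}; Gala={Kit,Fay,Hal,Dee}; Iris={Jae,Gus,Cal}).
Every remaining set overlaps one of these, and no 5 of the listed sets are pairwise disjoint, so 4 is the maximum.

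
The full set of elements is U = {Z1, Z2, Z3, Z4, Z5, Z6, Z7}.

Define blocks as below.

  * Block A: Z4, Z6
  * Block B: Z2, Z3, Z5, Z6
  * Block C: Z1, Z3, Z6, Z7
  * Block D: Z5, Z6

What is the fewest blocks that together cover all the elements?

3

A and B and C together: A ∪ B ∪ C = {Z1, Z2, Z3, Z4, Z5, Z6, Z7} — every element is covered.
Only C contains Z1, so C is forced; the remaining 3 elements need at least 2 more blocks (each remaining block adds at most 2) — so at least 3 blocks are needed, and 3 is optimal.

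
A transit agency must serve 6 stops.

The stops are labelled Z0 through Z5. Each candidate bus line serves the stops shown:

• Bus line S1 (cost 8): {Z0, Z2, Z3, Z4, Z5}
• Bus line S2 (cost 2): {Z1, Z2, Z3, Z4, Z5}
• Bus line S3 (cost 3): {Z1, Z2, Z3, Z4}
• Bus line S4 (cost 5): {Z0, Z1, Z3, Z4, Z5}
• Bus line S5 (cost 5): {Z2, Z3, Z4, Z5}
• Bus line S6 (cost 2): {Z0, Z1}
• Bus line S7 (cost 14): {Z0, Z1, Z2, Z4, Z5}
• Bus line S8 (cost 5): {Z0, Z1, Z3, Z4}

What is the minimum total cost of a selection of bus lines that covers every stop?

4

S2, S6 together cover every stop (S2 ∪ S6 = {Z0, Z1, Z2, Z3, Z4, Z5}); total cost 2 + 2 = 4.
No covering selection has total cost below 4.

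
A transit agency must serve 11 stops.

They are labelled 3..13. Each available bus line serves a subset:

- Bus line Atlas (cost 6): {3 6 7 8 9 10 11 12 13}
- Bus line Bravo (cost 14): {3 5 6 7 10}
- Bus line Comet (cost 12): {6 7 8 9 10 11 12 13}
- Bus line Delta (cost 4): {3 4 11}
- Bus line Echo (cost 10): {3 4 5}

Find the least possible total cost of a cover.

16

Atlas, Echo together cover every stop (Atlas ∪ Echo = {3, 4, 5, 6, 7, 8, 9, 10, 11, 12, 13}); total cost 6 + 10 = 16.
The greedy pick Atlas, Delta, Echo costs 20; no covering selection beats 16.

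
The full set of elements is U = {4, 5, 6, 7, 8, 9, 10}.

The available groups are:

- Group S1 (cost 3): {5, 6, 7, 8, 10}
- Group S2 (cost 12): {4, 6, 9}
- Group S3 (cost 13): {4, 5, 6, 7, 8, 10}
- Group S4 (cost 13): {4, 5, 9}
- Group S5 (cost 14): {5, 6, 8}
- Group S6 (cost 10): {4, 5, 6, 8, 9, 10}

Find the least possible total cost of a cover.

13

S1, S6 together cover every element (S1 ∪ S6 = {4, 5, 6, 7, 8, 9, 10}); total cost 3 + 10 = 13.
No covering selection has total cost below 13.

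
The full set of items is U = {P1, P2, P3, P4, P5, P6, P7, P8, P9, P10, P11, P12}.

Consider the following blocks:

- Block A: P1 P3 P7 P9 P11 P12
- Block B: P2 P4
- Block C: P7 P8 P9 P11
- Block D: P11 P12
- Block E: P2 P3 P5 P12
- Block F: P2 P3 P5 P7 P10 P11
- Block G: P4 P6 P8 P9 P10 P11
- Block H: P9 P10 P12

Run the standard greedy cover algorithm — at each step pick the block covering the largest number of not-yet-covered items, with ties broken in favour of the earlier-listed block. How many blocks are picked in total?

3

Greedy: pick A (covers 6 new) → pick G (covers 4 new) → pick E (covers 2 new). Total picks: 3.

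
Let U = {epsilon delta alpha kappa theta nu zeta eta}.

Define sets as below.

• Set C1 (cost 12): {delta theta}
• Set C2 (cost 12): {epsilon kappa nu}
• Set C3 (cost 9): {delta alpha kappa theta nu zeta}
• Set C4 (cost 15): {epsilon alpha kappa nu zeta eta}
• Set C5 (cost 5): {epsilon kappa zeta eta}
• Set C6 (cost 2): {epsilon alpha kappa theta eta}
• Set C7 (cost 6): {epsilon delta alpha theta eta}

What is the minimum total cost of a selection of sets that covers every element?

11

C3, C6 together cover every element (C3 ∪ C6 = {epsilon, delta, alpha, kappa, theta, nu, zeta, eta}); total cost 9 + 2 = 11.
No covering selection has total cost below 11.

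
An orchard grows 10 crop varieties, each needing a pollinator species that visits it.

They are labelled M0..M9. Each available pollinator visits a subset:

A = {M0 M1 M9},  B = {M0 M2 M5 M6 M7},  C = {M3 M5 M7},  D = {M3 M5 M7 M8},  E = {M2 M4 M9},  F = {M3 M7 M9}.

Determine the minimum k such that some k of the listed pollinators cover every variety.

A and B and D and E together: A ∪ B ∪ D ∪ E = {M0, M1, M2, M3, M4, M5, M6, M7, M8, M9} — every variety is covered.
Only B contains M6, so B is forced; the remaining 5 varieties need at least 3 more pollinators (each remaining pollinator adds at most 2) — so at least 4 pollinators are needed, and 4 is optimal.

4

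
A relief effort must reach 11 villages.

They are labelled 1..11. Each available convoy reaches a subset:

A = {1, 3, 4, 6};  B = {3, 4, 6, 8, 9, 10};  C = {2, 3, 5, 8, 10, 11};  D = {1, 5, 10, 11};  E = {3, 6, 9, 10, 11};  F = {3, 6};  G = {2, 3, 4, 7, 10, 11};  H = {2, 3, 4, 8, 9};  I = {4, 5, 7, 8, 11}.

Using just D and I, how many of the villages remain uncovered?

Union of D, I = {1, 4, 5, 7, 8, 10, 11}.
Not covered: 2, 3, 6, 9 — 4 villages.

4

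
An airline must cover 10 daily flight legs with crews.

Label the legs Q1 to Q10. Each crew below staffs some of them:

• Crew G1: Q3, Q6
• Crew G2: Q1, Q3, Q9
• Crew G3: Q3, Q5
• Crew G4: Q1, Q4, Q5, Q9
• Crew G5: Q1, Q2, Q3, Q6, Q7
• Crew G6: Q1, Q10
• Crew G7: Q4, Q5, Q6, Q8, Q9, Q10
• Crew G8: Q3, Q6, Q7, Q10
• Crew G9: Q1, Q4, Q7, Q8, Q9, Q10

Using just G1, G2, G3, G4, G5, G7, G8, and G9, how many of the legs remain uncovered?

Union of G1, G2, G3, G4, G5, G7, G8, G9 = {Q1, Q2, Q3, Q4, Q5, Q6, Q7, Q8, Q9, Q10} — that's every leg, so 0 are uncovered.

0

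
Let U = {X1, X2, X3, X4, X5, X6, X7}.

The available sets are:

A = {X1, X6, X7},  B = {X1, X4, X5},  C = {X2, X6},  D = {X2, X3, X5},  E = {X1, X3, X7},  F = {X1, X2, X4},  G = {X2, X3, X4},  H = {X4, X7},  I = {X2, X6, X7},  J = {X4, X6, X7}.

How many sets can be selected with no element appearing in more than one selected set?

2

C, E are pairwise disjoint (C={X2,X6}; E={X1,X3,X7}).
Every remaining set overlaps one of these, and no 3 of the listed sets are pairwise disjoint, so 2 is the maximum.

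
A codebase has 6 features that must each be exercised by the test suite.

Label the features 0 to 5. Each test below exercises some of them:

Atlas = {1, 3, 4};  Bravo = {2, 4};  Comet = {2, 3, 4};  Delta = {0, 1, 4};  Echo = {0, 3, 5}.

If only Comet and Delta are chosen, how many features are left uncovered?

1

Union of Comet, Delta = {0, 1, 2, 3, 4}.
Not covered: 5 — 1 feature.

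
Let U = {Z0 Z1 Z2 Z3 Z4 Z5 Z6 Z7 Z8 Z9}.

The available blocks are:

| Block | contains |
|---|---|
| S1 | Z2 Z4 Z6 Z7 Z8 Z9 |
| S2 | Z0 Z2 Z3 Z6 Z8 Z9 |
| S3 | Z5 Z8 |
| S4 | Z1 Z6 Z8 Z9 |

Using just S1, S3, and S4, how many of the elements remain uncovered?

Union of S1, S3, S4 = {Z1, Z2, Z4, Z5, Z6, Z7, Z8, Z9}.
Not covered: Z0, Z3 — 2 elements.

2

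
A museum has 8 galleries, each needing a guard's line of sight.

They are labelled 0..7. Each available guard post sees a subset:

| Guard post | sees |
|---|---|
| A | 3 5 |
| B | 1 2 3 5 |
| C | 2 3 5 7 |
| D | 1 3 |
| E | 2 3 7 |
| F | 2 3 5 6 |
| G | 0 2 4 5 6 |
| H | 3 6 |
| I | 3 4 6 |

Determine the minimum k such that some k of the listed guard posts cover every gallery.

Take {D, E, G}. Their union is {0, 1, 2, 3, 4, 5, 6, 7}, which is all 8 galleries.
Only G contains 0, so G is forced; the remaining 3 galleries need at least 2 more guard posts (each remaining guard post adds at most 2) — so at least 3 guard posts are needed, and 3 is optimal.

3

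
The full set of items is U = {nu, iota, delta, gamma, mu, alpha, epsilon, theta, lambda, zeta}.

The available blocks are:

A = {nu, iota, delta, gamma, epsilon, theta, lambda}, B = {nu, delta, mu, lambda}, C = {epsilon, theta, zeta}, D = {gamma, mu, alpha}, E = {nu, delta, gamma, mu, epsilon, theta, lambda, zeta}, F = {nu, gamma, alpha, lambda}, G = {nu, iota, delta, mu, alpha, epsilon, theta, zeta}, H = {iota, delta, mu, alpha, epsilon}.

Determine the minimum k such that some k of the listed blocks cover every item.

2

E and H cover everything between them: the union {nu, iota, delta, gamma, mu, alpha, epsilon, theta, lambda, zeta} is all of U.
No single block has all 10 items (the largest, E, has 8), so 2 is optimal.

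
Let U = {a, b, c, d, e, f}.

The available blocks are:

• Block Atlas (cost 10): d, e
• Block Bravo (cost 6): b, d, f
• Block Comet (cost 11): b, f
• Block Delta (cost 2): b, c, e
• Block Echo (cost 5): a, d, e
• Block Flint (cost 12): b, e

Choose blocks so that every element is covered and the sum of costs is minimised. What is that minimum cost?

13

Bravo, Delta, Echo together cover every element (Bravo ∪ Delta ∪ Echo = {a, b, c, d, e, f}); total cost 6 + 2 + 5 = 13.
No covering selection has total cost below 13.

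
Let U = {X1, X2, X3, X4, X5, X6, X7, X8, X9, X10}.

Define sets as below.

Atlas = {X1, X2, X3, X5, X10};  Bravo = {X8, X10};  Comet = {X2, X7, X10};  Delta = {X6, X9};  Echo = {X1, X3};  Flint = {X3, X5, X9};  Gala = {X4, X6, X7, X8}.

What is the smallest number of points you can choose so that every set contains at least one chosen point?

Take H = {X3, X6, X10}. Each listed set contains at least one of these, so H is a hitting set of size 3.
The sets Bravo, Delta, Echo are pairwise disjoint, so any hitting set needs a separate point for each — at least 3. Hence 3 is optimal.

3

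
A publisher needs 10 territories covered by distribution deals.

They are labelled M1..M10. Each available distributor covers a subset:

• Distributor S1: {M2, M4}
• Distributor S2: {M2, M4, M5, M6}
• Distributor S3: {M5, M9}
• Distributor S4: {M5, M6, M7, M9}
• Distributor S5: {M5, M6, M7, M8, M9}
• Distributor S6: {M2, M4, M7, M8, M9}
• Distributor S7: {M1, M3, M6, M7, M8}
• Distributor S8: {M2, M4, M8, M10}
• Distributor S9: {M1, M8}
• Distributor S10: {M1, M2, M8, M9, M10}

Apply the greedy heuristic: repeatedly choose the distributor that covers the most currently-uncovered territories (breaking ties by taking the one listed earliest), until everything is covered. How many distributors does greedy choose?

Greedy: pick S5 (covers 5 new) → pick S8 (covers 3 new) → pick S7 (covers 2 new). Total picks: 3.

3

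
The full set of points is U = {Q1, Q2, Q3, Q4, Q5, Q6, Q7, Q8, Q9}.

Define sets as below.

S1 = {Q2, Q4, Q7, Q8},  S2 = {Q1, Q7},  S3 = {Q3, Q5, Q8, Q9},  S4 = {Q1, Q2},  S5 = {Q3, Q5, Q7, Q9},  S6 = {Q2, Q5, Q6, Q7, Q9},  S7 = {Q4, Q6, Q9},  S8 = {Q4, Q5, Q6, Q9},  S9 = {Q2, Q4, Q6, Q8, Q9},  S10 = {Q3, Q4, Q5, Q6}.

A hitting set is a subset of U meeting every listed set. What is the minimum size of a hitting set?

3

Take H = {Q1, Q4, Q5}. Each listed set contains at least one of these, so H is a hitting set of size 3.
No choice of 2 points meets every set, so 3 is the minimum.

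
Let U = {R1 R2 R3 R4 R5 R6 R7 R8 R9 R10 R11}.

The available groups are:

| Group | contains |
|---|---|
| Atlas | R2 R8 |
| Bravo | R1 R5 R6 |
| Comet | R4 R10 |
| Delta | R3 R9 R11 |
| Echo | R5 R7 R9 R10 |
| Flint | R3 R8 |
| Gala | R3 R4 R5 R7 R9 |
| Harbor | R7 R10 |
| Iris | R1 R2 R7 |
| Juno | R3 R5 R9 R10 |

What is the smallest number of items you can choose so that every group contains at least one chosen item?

4

H = {R1, R3, R8, R10} meets every group (each contains at least one member of H), and |H| = 4.
The groups Atlas, Bravo, Comet, Delta are pairwise disjoint, so any hitting set needs a separate item for each — at least 4. Hence 4 is optimal.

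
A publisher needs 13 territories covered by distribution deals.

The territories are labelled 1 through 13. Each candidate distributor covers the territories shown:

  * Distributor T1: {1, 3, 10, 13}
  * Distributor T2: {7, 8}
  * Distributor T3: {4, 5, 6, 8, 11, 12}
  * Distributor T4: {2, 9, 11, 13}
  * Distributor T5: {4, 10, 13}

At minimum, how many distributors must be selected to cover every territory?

4

T1 and T2 and T3 and T4 together: T1 ∪ T2 ∪ T3 ∪ T4 = {1, 2, 3, 4, 5, 6, 7, 8, 9, 10, 11, 12, 13} — every territory is covered.
Only T2 contains 7, so T2 is forced; the remaining 11 territories need at least 3 more distributors (each remaining distributor adds at most 5) — so at least 4 distributors are needed, and 4 is optimal.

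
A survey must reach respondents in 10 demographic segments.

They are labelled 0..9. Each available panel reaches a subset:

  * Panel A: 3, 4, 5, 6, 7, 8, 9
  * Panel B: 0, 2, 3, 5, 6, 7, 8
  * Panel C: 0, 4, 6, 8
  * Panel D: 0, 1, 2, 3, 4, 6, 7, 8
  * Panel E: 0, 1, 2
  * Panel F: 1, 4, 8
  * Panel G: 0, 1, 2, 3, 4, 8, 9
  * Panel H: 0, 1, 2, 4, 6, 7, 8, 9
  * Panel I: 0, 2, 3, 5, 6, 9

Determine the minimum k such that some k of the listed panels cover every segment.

A and D together: A ∪ D = {0, 1, 2, 3, 4, 5, 6, 7, 8, 9} — every segment is covered.
No single panel has all 10 segments (the largest, D, has 8), so 2 is optimal.

2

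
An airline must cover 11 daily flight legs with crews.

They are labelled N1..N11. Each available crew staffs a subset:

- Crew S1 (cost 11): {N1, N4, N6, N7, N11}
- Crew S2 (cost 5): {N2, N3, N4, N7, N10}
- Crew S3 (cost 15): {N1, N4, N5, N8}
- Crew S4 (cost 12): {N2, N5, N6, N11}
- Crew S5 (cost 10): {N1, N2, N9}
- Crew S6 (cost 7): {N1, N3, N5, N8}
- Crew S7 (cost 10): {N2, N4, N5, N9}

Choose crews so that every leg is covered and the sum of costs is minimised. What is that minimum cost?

33

S1, S2, S6, S7 together cover every leg (S1 ∪ S2 ∪ S6 ∪ S7 = {N1, N2, N3, N4, N5, N6, N7, N8, N9, N10, N11}); total cost 11 + 5 + 7 + 10 = 33.
No covering selection has total cost below 33.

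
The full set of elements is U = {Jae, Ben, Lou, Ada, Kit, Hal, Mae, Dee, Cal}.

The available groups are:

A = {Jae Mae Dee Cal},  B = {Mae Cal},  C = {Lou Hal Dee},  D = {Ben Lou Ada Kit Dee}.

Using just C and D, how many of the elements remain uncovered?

Union of C, D = {Ben, Lou, Ada, Kit, Hal, Dee}.
Not covered: Jae, Mae, Cal — 3 elements.

3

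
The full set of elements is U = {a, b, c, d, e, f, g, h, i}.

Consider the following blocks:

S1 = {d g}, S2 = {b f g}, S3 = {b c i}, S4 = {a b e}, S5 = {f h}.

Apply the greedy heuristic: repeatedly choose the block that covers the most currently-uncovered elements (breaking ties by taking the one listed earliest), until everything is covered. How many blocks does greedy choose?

Greedy: pick S2 (covers 3 new) → pick S3 (covers 2 new) → pick S4 (covers 2 new) → pick S1 (covers 1 new) → pick S5 (covers 1 new). Total picks: 5.
(The true minimum cover uses only 4 blocks, so greedy is not optimal here.)

5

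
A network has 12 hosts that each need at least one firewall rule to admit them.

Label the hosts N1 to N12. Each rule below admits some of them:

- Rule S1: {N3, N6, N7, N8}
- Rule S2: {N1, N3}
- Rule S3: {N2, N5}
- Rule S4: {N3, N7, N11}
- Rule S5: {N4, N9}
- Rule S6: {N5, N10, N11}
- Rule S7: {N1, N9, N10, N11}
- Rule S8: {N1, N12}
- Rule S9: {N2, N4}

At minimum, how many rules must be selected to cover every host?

S1 and S6 and S7 and S8 and S9 together: S1 ∪ S6 ∪ S7 ∪ S8 ∪ S9 = {N1, N2, N3, N4, N5, N6, N7, N8, N9, N10, N11, N12} — every host is covered.
No 4 of the 9 rules cover everything (all 126 combinations miss at least one host), so 5 is optimal.

5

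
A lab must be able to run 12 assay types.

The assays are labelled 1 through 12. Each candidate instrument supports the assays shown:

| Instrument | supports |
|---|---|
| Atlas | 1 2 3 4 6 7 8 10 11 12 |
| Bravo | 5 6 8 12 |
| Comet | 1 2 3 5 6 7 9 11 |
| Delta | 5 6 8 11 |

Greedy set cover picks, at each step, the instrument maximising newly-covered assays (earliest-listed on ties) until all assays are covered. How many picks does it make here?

Greedy: pick Atlas (covers 10 new) → pick Comet (covers 2 new). Total picks: 2.

2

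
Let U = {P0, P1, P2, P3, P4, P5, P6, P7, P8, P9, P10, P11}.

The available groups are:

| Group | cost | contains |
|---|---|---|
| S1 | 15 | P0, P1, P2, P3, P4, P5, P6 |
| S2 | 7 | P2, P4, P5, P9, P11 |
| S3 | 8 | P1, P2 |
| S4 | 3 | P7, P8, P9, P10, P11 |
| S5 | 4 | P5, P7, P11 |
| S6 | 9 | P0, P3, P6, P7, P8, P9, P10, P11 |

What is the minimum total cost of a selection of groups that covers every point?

S1, S4 together cover every point (S1 ∪ S4 = {P0, P1, P2, P3, P4, P5, P6, P7, P8, P9, P10, P11}); total cost 15 + 3 = 18.
No covering selection has total cost below 18.

18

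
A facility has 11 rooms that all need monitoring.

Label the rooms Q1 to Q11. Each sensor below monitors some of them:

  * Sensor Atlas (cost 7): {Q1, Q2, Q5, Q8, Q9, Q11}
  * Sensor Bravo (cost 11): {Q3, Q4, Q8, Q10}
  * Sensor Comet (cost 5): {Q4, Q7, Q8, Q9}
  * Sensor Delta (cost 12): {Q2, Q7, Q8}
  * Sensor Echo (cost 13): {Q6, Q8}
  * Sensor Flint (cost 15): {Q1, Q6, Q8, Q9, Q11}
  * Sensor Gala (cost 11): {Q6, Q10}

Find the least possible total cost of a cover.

34

Atlas, Bravo, Comet, Gala together cover every room (Atlas ∪ Bravo ∪ Comet ∪ Gala = {Q1, Q2, Q3, Q4, Q5, Q6, Q7, Q8, Q9, Q10, Q11}); total cost 7 + 11 + 5 + 11 = 34.
No covering selection has total cost below 34.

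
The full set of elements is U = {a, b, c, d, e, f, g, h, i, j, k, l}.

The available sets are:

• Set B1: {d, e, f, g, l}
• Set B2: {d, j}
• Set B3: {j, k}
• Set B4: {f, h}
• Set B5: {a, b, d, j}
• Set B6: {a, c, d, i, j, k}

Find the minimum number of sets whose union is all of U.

B1, B4, B5, and B6 cover everything between them: the union {a, b, c, d, e, f, g, h, i, j, k, l} is all of U.
No 3 of the 6 sets cover everything (all 20 combinations miss at least one element), so 4 is optimal.

4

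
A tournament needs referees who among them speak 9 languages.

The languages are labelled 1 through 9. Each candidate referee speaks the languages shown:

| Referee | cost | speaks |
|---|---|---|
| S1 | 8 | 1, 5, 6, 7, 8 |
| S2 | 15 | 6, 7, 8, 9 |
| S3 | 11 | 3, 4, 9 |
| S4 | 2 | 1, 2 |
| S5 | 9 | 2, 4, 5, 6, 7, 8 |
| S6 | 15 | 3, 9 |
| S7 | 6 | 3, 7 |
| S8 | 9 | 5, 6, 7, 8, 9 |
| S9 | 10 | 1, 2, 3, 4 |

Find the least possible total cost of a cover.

S8, S9 together cover every language (S8 ∪ S9 = {1, 2, 3, 4, 5, 6, 7, 8, 9}); total cost 9 + 10 = 19.
The greedy pick S4, S5, S3 costs 22; no covering selection beats 19.

19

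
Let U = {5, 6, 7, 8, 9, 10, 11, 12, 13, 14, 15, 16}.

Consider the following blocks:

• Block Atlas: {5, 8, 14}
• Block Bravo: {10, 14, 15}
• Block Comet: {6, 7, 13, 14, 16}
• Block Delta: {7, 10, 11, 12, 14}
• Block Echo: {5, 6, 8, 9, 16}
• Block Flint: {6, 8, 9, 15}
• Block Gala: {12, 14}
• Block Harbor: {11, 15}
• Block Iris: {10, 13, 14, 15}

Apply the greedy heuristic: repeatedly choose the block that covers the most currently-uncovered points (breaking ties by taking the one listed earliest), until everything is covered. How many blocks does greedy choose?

Greedy: pick Comet (covers 5 new) → pick Delta (covers 3 new) → pick Echo (covers 3 new) → pick Bravo (covers 1 new). Total picks: 4.
(The true minimum cover uses only 3 blocks, so greedy is not optimal here.)

4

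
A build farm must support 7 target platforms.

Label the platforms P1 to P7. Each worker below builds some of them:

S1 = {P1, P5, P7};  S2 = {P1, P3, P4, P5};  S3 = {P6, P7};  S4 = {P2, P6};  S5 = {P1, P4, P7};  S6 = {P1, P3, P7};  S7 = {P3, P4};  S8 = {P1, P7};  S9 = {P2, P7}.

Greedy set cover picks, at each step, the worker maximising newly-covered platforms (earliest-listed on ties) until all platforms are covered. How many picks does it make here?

3

Greedy: pick S2 (covers 4 new) → pick S3 (covers 2 new) → pick S4 (covers 1 new). Total picks: 3.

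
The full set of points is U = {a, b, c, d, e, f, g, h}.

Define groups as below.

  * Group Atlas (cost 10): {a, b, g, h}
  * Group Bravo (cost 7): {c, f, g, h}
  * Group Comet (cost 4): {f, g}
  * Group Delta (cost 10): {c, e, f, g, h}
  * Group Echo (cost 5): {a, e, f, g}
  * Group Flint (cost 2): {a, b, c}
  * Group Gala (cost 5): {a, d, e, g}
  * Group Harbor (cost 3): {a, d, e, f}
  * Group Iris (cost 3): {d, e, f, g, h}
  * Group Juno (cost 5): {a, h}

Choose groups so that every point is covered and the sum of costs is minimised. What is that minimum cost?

Flint, Iris together cover every point (Flint ∪ Iris = {a, b, c, d, e, f, g, h}); total cost 2 + 3 = 5.
No covering selection has total cost below 5.

5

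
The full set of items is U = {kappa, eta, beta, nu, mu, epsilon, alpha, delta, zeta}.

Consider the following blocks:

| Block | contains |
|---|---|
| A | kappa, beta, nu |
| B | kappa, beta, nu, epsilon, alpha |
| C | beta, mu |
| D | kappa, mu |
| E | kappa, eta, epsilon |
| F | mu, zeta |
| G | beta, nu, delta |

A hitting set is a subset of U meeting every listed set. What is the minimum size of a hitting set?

3

The 3 items {eta, nu, mu} hit every block.
The blocks E, F, G are pairwise disjoint, so any hitting set needs a separate item for each — at least 3. Hence 3 is optimal.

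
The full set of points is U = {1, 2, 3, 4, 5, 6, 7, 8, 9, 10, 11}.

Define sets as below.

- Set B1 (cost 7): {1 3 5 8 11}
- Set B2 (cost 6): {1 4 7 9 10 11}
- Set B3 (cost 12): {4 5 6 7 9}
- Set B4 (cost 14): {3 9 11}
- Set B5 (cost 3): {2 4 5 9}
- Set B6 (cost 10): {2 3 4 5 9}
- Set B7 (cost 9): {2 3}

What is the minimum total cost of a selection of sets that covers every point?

B1, B2, B3, B5 together cover every point (B1 ∪ B2 ∪ B3 ∪ B5 = {1, 2, 3, 4, 5, 6, 7, 8, 9, 10, 11}); total cost 7 + 6 + 12 + 3 = 28.
No covering selection has total cost below 28.

28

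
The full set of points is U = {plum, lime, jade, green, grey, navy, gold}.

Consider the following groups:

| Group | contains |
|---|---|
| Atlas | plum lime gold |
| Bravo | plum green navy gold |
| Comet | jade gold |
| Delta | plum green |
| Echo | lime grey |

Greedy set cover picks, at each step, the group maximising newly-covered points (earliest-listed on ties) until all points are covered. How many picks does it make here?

Greedy: pick Bravo (covers 4 new) → pick Echo (covers 2 new) → pick Comet (covers 1 new). Total picks: 3.

3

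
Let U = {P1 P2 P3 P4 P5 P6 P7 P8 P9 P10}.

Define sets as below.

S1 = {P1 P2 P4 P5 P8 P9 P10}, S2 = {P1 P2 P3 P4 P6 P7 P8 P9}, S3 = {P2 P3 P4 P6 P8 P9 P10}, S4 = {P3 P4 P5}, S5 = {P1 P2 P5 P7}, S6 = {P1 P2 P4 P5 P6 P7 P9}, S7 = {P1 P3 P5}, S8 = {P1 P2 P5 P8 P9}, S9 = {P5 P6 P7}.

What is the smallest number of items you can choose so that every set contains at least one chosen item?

The 2 items {P2, P5} hit every set.
No single item lies in every set, so at least 2 are needed and 2 is optimal.

2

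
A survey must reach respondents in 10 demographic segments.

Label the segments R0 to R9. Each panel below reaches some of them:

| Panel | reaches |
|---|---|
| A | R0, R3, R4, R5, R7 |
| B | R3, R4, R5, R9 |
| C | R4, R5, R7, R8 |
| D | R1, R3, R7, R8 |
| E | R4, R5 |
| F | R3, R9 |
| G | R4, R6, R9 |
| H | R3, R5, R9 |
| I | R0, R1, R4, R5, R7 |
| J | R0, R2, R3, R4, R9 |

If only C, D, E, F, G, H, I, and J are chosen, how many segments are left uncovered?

Union of C, D, E, F, G, H, I, J = {R0, R1, R2, R3, R4, R5, R6, R7, R8, R9} — that's every segment, so 0 are uncovered.

0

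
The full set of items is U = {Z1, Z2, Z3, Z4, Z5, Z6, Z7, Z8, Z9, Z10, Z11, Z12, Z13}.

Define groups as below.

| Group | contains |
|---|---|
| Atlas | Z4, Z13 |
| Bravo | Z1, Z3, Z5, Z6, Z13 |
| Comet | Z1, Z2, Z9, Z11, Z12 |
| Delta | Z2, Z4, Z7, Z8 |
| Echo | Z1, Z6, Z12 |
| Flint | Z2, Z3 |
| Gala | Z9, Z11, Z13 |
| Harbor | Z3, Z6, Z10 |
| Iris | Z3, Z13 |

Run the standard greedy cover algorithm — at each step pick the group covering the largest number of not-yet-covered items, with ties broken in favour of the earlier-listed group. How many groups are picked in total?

4

Greedy: pick Bravo (covers 5 new) → pick Comet (covers 4 new) → pick Delta (covers 3 new) → pick Harbor (covers 1 new). Total picks: 4.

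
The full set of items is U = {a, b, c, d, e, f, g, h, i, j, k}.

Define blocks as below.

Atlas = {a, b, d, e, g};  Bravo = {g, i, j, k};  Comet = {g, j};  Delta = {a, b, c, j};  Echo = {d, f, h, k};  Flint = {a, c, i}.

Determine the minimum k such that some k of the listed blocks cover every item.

4

Atlas, Comet, Echo, and Flint cover everything between them: the union {a, b, c, d, e, f, g, h, i, j, k} is all of U.
No 3 of the 6 blocks cover everything (all 20 combinations miss at least one item), so 4 is optimal.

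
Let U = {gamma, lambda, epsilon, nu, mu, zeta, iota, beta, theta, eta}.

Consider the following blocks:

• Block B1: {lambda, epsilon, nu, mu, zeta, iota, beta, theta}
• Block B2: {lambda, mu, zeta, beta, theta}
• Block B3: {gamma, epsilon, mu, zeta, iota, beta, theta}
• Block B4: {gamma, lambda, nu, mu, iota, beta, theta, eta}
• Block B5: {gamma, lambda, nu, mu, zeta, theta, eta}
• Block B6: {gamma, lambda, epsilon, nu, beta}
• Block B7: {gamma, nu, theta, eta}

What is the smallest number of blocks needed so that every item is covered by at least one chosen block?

2

Take {B1, B5}. Their union is {gamma, lambda, epsilon, nu, mu, zeta, iota, beta, theta, eta}, which is all 10 items.
No single block has all 10 items (the largest, B1, has 8), so 2 is optimal.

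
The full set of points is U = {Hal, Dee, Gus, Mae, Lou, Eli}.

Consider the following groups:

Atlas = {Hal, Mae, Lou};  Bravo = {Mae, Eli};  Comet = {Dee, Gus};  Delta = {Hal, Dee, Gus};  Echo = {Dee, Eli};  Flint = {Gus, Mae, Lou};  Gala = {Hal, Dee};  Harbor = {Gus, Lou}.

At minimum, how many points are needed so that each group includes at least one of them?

3

Take H = {Dee, Lou, Eli}. Each listed group contains at least one of these, so H is a hitting set of size 3.
The groups Bravo, Gala, Harbor are pairwise disjoint, so any hitting set needs a separate point for each — at least 3. Hence 3 is optimal.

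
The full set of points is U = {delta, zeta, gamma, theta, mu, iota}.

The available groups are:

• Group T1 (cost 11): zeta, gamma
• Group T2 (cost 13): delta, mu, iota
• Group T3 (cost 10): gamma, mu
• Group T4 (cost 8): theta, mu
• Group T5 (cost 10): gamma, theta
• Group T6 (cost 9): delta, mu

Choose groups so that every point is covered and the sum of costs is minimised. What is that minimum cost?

32

T1, T2, T4 together cover every point (T1 ∪ T2 ∪ T4 = {delta, zeta, gamma, theta, mu, iota}); total cost 11 + 13 + 8 = 32.
No covering selection has total cost below 32.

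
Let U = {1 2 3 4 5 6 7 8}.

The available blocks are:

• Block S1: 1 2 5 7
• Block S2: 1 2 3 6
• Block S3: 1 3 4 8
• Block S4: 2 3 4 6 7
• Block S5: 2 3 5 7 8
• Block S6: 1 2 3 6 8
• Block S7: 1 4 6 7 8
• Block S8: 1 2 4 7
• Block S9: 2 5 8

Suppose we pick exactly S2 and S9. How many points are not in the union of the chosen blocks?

Union of S2, S9 = {1, 2, 3, 5, 6, 8}.
Not covered: 4, 7 — 2 points.

2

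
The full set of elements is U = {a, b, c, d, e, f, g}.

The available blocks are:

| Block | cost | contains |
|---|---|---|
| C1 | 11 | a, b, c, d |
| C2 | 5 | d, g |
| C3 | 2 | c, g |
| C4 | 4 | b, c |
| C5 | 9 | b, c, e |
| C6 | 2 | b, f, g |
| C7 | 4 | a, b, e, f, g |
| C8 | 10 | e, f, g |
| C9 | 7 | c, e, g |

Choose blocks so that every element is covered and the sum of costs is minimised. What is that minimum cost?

C2, C3, C7 together cover every element (C2 ∪ C3 ∪ C7 = {a, b, c, d, e, f, g}); total cost 5 + 2 + 4 = 11.
The greedy pick C6, C3, C7, C2 costs 13; no covering selection beats 11.

11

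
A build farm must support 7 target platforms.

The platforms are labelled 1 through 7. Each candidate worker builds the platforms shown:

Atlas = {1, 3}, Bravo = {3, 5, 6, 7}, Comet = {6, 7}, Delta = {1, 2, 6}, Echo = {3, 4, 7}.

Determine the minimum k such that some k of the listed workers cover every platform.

3

Take {Bravo, Delta, Echo}. Their union is {1, 2, 3, 4, 5, 6, 7}, which is all 7 platforms.
Only Delta contains 2, so Delta is forced; the remaining 4 platforms need at least 2 more workers (each remaining worker adds at most 3) — so at least 3 workers are needed, and 3 is optimal.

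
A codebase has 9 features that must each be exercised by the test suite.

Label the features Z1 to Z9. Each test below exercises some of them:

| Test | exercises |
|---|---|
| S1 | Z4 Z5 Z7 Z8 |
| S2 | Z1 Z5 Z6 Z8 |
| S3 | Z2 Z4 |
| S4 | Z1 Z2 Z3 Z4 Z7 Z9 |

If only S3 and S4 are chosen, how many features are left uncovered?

3

Union of S3, S4 = {Z1, Z2, Z3, Z4, Z7, Z9}.
Not covered: Z5, Z6, Z8 — 3 features.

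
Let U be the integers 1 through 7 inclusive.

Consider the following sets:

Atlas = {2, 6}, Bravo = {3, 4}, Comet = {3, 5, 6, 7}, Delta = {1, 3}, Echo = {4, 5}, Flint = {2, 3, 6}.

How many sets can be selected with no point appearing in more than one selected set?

Atlas, Delta, Echo are pairwise disjoint (Atlas={2,6}; Delta={1,3}; Echo={4,5}).
Every remaining set overlaps one of these, and no 4 of the listed sets are pairwise disjoint, so 3 is the maximum.

3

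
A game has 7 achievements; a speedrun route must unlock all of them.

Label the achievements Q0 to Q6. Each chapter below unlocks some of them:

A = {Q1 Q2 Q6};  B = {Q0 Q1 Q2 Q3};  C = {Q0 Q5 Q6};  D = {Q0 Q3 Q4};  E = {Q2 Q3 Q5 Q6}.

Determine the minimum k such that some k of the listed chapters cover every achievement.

A and C and D together: A ∪ C ∪ D = {Q0, Q1, Q2, Q3, Q4, Q5, Q6} — every achievement is covered.
Only D contains Q4, so D is forced; the remaining 4 achievements need at least 2 more chapters (each remaining chapter adds at most 3) — so at least 3 chapters are needed, and 3 is optimal.

3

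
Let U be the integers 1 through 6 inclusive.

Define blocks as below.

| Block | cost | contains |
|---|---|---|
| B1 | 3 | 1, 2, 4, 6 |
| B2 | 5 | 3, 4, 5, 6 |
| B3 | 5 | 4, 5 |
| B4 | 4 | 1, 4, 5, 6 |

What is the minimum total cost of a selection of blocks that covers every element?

8

B1, B2 together cover every element (B1 ∪ B2 = {1, 2, 3, 4, 5, 6}); total cost 3 + 5 = 8.
No covering selection has total cost below 8.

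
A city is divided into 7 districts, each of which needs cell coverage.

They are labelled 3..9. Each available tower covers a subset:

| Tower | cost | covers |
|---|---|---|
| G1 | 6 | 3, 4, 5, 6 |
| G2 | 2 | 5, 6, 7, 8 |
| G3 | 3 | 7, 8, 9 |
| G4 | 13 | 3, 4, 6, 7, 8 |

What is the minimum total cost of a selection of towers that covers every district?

9

G1, G3 together cover every district (G1 ∪ G3 = {3, 4, 5, 6, 7, 8, 9}); total cost 6 + 3 = 9.
The greedy pick G2, G1, G3 costs 11; no covering selection beats 9.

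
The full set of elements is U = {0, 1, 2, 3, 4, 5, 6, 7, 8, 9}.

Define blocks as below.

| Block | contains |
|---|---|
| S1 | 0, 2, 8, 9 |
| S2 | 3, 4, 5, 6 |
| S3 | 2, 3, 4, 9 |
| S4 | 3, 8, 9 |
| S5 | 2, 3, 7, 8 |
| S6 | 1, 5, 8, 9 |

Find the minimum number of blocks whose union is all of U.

4

S1 and S2 and S5 and S6 together: S1 ∪ S2 ∪ S5 ∪ S6 = {0, 1, 2, 3, 4, 5, 6, 7, 8, 9} — every element is covered.
No 3 of the 6 blocks cover everything (all 20 combinations miss at least one element), so 4 is optimal.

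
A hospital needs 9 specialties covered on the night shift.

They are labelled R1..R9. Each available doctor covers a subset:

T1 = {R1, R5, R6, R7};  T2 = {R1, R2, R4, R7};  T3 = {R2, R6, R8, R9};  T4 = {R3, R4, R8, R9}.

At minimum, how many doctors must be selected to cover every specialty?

T1 and T3 and T4 together: T1 ∪ T3 ∪ T4 = {R1, R2, R3, R4, R5, R6, R7, R8, R9} — every specialty is covered.
Each doctor has at most 4 specialties, and 2·4 = 8 < 9 — so at least 3 doctors are needed, and 3 is optimal.

3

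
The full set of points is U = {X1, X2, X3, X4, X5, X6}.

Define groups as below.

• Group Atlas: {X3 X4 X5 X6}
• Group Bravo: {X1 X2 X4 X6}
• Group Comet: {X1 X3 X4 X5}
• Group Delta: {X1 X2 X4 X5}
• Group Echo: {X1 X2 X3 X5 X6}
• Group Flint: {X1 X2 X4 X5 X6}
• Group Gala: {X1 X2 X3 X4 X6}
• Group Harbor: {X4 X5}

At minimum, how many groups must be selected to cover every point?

Take {Comet, Flint}. Their union is {X1, X2, X3, X4, X5, X6}, which is all 6 points.
No single group has all 6 points (the largest, Echo, has 5), so 2 is optimal.

2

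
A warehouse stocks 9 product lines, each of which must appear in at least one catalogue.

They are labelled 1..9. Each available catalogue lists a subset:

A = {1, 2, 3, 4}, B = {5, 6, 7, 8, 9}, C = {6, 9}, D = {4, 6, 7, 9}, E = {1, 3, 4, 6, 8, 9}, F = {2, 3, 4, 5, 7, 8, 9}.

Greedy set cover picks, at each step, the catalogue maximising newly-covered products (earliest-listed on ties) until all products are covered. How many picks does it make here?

Greedy: pick F (covers 7 new) → pick E (covers 2 new). Total picks: 2.

2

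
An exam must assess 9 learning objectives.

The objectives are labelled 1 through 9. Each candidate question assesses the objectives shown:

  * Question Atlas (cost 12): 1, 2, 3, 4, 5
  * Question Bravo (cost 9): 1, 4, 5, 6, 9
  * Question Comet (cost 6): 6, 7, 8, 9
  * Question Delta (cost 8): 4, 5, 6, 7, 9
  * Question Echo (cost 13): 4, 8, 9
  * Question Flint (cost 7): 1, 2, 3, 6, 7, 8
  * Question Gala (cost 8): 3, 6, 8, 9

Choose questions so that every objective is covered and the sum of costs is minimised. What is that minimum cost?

Delta, Flint together cover every objective (Delta ∪ Flint = {1, 2, 3, 4, 5, 6, 7, 8, 9}); total cost 8 + 7 = 15.
No covering selection has total cost below 15.

15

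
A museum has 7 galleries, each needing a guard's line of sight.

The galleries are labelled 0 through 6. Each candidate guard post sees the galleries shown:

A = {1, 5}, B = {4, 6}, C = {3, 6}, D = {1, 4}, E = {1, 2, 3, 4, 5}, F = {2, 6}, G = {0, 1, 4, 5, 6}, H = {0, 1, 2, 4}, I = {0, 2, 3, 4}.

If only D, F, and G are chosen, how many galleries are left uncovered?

1

Union of D, F, G = {0, 1, 2, 4, 5, 6}.
Not covered: 3 — 1 gallery.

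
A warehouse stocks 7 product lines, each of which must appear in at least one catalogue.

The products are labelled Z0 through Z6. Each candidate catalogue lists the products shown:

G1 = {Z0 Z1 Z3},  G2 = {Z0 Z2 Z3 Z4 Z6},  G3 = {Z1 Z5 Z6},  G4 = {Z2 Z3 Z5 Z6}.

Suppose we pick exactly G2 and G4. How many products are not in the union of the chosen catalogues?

1

Union of G2, G4 = {Z0, Z2, Z3, Z4, Z5, Z6}.
Not covered: Z1 — 1 product.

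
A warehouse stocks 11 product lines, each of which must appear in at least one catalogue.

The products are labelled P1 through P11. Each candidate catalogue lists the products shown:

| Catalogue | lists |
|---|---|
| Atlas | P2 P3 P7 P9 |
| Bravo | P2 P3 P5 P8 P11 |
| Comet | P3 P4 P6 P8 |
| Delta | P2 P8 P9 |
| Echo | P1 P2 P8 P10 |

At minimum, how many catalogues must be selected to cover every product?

Take {Atlas, Bravo, Comet, Echo}. Their union is {P1, P2, P3, P4, P5, P6, P7, P8, P9, P10, P11}, which is all 11 products.
Only Echo contains P1, so Echo is forced; the remaining 7 products need at least 3 more catalogues (each remaining catalogue adds at most 3) — so at least 4 catalogues are needed, and 4 is optimal.

4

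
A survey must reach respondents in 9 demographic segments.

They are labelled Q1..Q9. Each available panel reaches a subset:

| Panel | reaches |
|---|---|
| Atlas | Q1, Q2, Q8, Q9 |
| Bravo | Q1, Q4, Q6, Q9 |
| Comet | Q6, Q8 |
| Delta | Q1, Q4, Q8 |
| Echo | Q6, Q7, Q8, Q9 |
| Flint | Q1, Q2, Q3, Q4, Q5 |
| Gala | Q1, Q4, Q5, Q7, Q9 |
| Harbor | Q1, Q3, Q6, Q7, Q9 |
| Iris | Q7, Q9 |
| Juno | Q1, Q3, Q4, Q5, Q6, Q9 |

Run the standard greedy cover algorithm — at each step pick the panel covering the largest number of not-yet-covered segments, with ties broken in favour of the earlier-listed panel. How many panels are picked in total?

3

Greedy: pick Juno (covers 6 new) → pick Atlas (covers 2 new) → pick Echo (covers 1 new). Total picks: 3.
(The true minimum cover uses only 2 panels, so greedy is not optimal here.)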